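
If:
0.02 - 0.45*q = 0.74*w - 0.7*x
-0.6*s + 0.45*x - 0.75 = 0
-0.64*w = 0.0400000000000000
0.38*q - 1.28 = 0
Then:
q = 3.37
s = 0.30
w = -0.06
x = 2.07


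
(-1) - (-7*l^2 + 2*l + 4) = 7*l^2 - 2*l - 5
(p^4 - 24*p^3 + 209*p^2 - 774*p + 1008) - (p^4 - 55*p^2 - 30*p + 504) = -24*p^3 + 264*p^2 - 744*p + 504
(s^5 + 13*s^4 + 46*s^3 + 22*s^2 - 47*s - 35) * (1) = s^5 + 13*s^4 + 46*s^3 + 22*s^2 - 47*s - 35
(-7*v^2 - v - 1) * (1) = -7*v^2 - v - 1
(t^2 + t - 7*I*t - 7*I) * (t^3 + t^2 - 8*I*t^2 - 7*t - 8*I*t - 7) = t^5 + 2*t^4 - 15*I*t^4 - 62*t^3 - 30*I*t^3 - 126*t^2 + 34*I*t^2 - 63*t + 98*I*t + 49*I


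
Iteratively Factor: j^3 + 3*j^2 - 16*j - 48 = (j + 3)*(j^2 - 16) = (j + 3)*(j + 4)*(j - 4)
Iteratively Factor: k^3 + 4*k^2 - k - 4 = (k + 1)*(k^2 + 3*k - 4) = (k - 1)*(k + 1)*(k + 4)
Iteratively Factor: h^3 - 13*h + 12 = (h - 1)*(h^2 + h - 12) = (h - 3)*(h - 1)*(h + 4)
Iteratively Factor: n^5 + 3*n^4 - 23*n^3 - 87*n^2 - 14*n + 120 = (n + 3)*(n^4 - 23*n^2 - 18*n + 40) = (n + 3)*(n + 4)*(n^3 - 4*n^2 - 7*n + 10) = (n - 5)*(n + 3)*(n + 4)*(n^2 + n - 2) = (n - 5)*(n - 1)*(n + 3)*(n + 4)*(n + 2)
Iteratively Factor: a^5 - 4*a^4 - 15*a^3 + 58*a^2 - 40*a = (a - 1)*(a^4 - 3*a^3 - 18*a^2 + 40*a) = (a - 1)*(a + 4)*(a^3 - 7*a^2 + 10*a) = (a - 2)*(a - 1)*(a + 4)*(a^2 - 5*a) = (a - 5)*(a - 2)*(a - 1)*(a + 4)*(a)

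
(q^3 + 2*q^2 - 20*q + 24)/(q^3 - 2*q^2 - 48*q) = (q^2 - 4*q + 4)/(q*(q - 8))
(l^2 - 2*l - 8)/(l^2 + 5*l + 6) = (l - 4)/(l + 3)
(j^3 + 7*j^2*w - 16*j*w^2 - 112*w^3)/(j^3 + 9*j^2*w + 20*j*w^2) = (j^2 + 3*j*w - 28*w^2)/(j*(j + 5*w))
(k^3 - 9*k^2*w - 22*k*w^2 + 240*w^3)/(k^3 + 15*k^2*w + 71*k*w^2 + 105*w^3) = (k^2 - 14*k*w + 48*w^2)/(k^2 + 10*k*w + 21*w^2)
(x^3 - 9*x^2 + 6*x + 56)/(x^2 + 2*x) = x - 11 + 28/x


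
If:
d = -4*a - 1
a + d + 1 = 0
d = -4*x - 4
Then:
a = 0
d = -1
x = -3/4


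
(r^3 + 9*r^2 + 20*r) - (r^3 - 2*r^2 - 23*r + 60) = 11*r^2 + 43*r - 60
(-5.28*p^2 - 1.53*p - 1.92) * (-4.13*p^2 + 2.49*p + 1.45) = 21.8064*p^4 - 6.8283*p^3 - 3.5361*p^2 - 6.9993*p - 2.784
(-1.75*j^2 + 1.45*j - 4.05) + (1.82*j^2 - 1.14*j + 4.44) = 0.0700000000000001*j^2 + 0.31*j + 0.390000000000001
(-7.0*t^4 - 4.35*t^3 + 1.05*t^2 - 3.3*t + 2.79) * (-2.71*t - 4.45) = 18.97*t^5 + 42.9385*t^4 + 16.512*t^3 + 4.2705*t^2 + 7.1241*t - 12.4155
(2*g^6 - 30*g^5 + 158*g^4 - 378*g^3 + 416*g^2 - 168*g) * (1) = 2*g^6 - 30*g^5 + 158*g^4 - 378*g^3 + 416*g^2 - 168*g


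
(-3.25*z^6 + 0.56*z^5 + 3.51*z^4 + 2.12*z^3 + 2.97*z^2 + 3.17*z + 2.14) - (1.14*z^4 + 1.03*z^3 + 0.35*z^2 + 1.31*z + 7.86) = -3.25*z^6 + 0.56*z^5 + 2.37*z^4 + 1.09*z^3 + 2.62*z^2 + 1.86*z - 5.72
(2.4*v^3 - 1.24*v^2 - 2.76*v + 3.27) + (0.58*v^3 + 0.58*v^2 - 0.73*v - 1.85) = 2.98*v^3 - 0.66*v^2 - 3.49*v + 1.42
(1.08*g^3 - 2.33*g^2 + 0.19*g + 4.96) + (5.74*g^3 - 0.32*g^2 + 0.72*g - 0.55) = 6.82*g^3 - 2.65*g^2 + 0.91*g + 4.41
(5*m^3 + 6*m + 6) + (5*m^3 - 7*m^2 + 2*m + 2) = 10*m^3 - 7*m^2 + 8*m + 8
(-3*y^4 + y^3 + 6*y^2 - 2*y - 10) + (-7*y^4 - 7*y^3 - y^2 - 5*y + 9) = -10*y^4 - 6*y^3 + 5*y^2 - 7*y - 1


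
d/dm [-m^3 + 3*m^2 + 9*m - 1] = -3*m^2 + 6*m + 9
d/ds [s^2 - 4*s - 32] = 2*s - 4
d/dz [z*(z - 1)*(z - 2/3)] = 3*z^2 - 10*z/3 + 2/3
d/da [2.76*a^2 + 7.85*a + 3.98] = 5.52*a + 7.85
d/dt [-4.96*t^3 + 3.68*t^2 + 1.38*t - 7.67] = -14.88*t^2 + 7.36*t + 1.38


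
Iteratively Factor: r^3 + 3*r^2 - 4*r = (r - 1)*(r^2 + 4*r) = (r - 1)*(r + 4)*(r)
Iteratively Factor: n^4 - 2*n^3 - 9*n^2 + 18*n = (n + 3)*(n^3 - 5*n^2 + 6*n) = (n - 3)*(n + 3)*(n^2 - 2*n) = (n - 3)*(n - 2)*(n + 3)*(n)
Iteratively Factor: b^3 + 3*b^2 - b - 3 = (b + 3)*(b^2 - 1) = (b - 1)*(b + 3)*(b + 1)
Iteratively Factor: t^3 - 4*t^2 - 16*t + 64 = (t - 4)*(t^2 - 16) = (t - 4)*(t + 4)*(t - 4)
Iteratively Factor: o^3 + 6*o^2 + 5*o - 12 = (o + 4)*(o^2 + 2*o - 3) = (o + 3)*(o + 4)*(o - 1)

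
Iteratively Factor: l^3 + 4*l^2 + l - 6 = (l - 1)*(l^2 + 5*l + 6) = (l - 1)*(l + 3)*(l + 2)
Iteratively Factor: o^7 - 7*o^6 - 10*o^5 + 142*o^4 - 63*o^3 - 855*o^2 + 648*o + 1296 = (o + 3)*(o^6 - 10*o^5 + 20*o^4 + 82*o^3 - 309*o^2 + 72*o + 432) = (o + 3)^2*(o^5 - 13*o^4 + 59*o^3 - 95*o^2 - 24*o + 144) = (o - 4)*(o + 3)^2*(o^4 - 9*o^3 + 23*o^2 - 3*o - 36) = (o - 4)^2*(o + 3)^2*(o^3 - 5*o^2 + 3*o + 9) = (o - 4)^2*(o - 3)*(o + 3)^2*(o^2 - 2*o - 3) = (o - 4)^2*(o - 3)*(o + 1)*(o + 3)^2*(o - 3)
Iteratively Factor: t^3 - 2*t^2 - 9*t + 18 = (t + 3)*(t^2 - 5*t + 6) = (t - 2)*(t + 3)*(t - 3)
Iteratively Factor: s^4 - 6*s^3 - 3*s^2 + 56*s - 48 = (s - 4)*(s^3 - 2*s^2 - 11*s + 12) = (s - 4)*(s - 1)*(s^2 - s - 12) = (s - 4)^2*(s - 1)*(s + 3)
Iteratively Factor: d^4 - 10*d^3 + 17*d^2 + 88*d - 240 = (d - 5)*(d^3 - 5*d^2 - 8*d + 48) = (d - 5)*(d + 3)*(d^2 - 8*d + 16) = (d - 5)*(d - 4)*(d + 3)*(d - 4)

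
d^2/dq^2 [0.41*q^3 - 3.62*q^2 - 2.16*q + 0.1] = 2.46*q - 7.24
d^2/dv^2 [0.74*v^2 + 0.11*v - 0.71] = 1.48000000000000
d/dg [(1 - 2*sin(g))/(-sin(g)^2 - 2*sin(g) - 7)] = 2*(sin(g) + cos(g)^2 + 7)*cos(g)/(sin(g)^2 + 2*sin(g) + 7)^2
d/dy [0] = 0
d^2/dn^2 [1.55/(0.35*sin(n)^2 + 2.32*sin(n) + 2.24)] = (-0.7595*sin(n)^4 - 3.7758*sin(n)^3 - 2.34267*sin(n)^2 + 15.60664*sin(n) + 14.25504)/(0.35*sin(n)^2 + 2.32*sin(n) + 2.24)^3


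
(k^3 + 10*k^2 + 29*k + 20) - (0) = k^3 + 10*k^2 + 29*k + 20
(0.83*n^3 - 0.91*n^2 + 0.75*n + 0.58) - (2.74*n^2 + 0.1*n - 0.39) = 0.83*n^3 - 3.65*n^2 + 0.65*n + 0.97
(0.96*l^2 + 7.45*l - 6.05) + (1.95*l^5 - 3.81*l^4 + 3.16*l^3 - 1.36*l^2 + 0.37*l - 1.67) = 1.95*l^5 - 3.81*l^4 + 3.16*l^3 - 0.4*l^2 + 7.82*l - 7.72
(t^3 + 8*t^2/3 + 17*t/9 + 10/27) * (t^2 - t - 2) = t^5 + 5*t^4/3 - 25*t^3/9 - 185*t^2/27 - 112*t/27 - 20/27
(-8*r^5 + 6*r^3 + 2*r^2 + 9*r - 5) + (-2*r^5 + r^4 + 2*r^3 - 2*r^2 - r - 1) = -10*r^5 + r^4 + 8*r^3 + 8*r - 6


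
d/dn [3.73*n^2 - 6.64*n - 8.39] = 7.46*n - 6.64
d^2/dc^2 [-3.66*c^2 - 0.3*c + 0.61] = -7.32000000000000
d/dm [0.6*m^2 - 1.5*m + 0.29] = 1.2*m - 1.5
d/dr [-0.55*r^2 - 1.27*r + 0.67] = -1.1*r - 1.27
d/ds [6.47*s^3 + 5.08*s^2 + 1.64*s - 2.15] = 19.41*s^2 + 10.16*s + 1.64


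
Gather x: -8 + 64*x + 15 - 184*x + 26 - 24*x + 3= 36 - 144*x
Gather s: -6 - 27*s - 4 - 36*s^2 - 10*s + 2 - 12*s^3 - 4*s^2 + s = -12*s^3 - 40*s^2 - 36*s - 8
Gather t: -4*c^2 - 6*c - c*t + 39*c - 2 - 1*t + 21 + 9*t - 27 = -4*c^2 + 33*c + t*(8 - c) - 8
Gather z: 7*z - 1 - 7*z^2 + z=-7*z^2 + 8*z - 1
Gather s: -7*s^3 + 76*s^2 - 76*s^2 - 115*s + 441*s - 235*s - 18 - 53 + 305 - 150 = -7*s^3 + 91*s + 84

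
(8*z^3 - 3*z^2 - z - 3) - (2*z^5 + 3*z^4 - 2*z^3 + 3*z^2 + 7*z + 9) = -2*z^5 - 3*z^4 + 10*z^3 - 6*z^2 - 8*z - 12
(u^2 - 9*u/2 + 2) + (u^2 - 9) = 2*u^2 - 9*u/2 - 7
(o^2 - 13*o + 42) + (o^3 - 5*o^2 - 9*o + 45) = o^3 - 4*o^2 - 22*o + 87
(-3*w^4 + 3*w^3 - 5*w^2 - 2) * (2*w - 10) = -6*w^5 + 36*w^4 - 40*w^3 + 50*w^2 - 4*w + 20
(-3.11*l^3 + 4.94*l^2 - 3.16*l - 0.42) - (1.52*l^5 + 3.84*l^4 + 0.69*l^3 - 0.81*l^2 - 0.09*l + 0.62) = -1.52*l^5 - 3.84*l^4 - 3.8*l^3 + 5.75*l^2 - 3.07*l - 1.04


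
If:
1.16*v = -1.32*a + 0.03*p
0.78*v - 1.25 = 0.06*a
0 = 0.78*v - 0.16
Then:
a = -18.17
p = -791.40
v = 0.21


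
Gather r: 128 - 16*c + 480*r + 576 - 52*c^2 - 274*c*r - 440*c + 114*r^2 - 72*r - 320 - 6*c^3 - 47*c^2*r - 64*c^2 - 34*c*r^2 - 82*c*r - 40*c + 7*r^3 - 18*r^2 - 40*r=-6*c^3 - 116*c^2 - 496*c + 7*r^3 + r^2*(96 - 34*c) + r*(-47*c^2 - 356*c + 368) + 384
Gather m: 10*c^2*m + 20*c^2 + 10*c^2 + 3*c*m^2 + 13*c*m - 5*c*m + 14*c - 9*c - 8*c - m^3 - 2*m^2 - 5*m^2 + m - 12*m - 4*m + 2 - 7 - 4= 30*c^2 - 3*c - m^3 + m^2*(3*c - 7) + m*(10*c^2 + 8*c - 15) - 9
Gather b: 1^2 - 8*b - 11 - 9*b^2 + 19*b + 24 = -9*b^2 + 11*b + 14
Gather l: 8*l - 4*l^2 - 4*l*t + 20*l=-4*l^2 + l*(28 - 4*t)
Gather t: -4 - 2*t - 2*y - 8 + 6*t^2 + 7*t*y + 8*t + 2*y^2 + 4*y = 6*t^2 + t*(7*y + 6) + 2*y^2 + 2*y - 12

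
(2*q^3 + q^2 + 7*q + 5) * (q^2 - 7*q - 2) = 2*q^5 - 13*q^4 - 4*q^3 - 46*q^2 - 49*q - 10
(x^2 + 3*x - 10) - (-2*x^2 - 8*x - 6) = 3*x^2 + 11*x - 4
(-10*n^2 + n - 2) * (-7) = 70*n^2 - 7*n + 14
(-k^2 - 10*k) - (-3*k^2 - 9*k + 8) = 2*k^2 - k - 8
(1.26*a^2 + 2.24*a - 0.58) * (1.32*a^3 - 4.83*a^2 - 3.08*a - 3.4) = 1.6632*a^5 - 3.129*a^4 - 15.4656*a^3 - 8.3818*a^2 - 5.8296*a + 1.972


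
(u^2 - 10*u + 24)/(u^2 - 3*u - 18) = (u - 4)/(u + 3)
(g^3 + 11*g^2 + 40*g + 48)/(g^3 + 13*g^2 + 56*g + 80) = (g + 3)/(g + 5)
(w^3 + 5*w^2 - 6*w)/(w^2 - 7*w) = (w^2 + 5*w - 6)/(w - 7)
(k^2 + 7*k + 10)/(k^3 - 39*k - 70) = 1/(k - 7)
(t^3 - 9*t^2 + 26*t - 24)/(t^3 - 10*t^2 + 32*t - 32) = (t - 3)/(t - 4)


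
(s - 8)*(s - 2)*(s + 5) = s^3 - 5*s^2 - 34*s + 80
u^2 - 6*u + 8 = (u - 4)*(u - 2)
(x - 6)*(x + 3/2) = x^2 - 9*x/2 - 9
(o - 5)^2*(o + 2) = o^3 - 8*o^2 + 5*o + 50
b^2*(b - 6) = b^3 - 6*b^2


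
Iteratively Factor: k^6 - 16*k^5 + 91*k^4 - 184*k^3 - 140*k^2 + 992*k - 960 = (k - 3)*(k^5 - 13*k^4 + 52*k^3 - 28*k^2 - 224*k + 320) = (k - 4)*(k - 3)*(k^4 - 9*k^3 + 16*k^2 + 36*k - 80) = (k - 4)^2*(k - 3)*(k^3 - 5*k^2 - 4*k + 20) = (k - 4)^2*(k - 3)*(k - 2)*(k^2 - 3*k - 10) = (k - 5)*(k - 4)^2*(k - 3)*(k - 2)*(k + 2)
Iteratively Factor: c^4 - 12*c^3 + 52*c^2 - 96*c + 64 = (c - 4)*(c^3 - 8*c^2 + 20*c - 16) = (c - 4)*(c - 2)*(c^2 - 6*c + 8) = (c - 4)*(c - 2)^2*(c - 4)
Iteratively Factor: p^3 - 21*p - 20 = (p + 1)*(p^2 - p - 20) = (p + 1)*(p + 4)*(p - 5)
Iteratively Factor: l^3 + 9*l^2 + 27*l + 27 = (l + 3)*(l^2 + 6*l + 9) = (l + 3)^2*(l + 3)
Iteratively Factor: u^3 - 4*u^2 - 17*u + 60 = (u + 4)*(u^2 - 8*u + 15) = (u - 3)*(u + 4)*(u - 5)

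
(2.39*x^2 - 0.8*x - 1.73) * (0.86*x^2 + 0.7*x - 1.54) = 2.0554*x^4 + 0.985*x^3 - 5.7284*x^2 + 0.0210000000000004*x + 2.6642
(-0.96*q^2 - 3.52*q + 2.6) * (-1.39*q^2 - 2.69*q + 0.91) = 1.3344*q^4 + 7.4752*q^3 + 4.9812*q^2 - 10.1972*q + 2.366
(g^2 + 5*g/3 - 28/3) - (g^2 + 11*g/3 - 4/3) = -2*g - 8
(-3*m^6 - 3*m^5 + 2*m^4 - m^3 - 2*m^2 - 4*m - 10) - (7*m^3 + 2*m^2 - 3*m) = -3*m^6 - 3*m^5 + 2*m^4 - 8*m^3 - 4*m^2 - m - 10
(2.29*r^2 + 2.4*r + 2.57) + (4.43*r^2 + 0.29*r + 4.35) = 6.72*r^2 + 2.69*r + 6.92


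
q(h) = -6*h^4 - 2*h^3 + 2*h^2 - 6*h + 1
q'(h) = -24*h^3 - 6*h^2 + 4*h - 6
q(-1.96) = -53.05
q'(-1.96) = 143.82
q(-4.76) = -2789.63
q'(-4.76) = 2427.42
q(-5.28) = -4280.40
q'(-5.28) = 3338.36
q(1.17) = -17.73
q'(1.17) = -47.97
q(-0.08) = 1.49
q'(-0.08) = -6.35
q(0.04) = 0.76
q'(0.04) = -5.85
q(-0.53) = 4.57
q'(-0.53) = -6.23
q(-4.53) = -2271.50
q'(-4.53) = 2083.79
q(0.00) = 1.00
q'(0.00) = -6.00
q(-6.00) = -7235.00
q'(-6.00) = 4938.00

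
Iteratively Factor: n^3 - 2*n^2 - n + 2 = (n - 1)*(n^2 - n - 2) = (n - 2)*(n - 1)*(n + 1)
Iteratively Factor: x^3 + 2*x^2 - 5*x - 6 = (x + 3)*(x^2 - x - 2) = (x + 1)*(x + 3)*(x - 2)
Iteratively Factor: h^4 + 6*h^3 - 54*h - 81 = (h + 3)*(h^3 + 3*h^2 - 9*h - 27) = (h - 3)*(h + 3)*(h^2 + 6*h + 9) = (h - 3)*(h + 3)^2*(h + 3)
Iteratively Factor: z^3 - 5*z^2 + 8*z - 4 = (z - 2)*(z^2 - 3*z + 2) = (z - 2)*(z - 1)*(z - 2)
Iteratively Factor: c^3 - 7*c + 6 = (c + 3)*(c^2 - 3*c + 2) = (c - 2)*(c + 3)*(c - 1)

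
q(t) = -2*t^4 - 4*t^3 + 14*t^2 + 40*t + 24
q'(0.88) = 49.90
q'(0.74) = 50.91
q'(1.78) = 6.70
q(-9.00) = -9408.00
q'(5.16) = -1234.13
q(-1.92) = -0.06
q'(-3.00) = 64.00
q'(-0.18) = 34.62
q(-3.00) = -24.00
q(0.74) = 59.05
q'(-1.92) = -1.37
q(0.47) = 45.38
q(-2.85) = -15.64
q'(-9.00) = 4648.00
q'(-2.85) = 47.92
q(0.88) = 66.12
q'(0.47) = 49.68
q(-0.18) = 17.27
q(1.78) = 96.92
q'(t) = -8*t^3 - 12*t^2 + 28*t + 40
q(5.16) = -1364.24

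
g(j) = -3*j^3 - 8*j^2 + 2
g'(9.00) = -873.00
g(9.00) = -2833.00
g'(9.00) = -873.00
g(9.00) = -2833.00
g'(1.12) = -29.21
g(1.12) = -12.25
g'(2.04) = -70.09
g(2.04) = -56.76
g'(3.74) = -185.73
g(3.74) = -266.84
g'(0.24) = -4.36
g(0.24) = 1.50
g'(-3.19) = -40.54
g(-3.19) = 17.98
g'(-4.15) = -88.60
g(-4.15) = 78.64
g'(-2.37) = -12.63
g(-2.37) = -3.00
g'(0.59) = -12.57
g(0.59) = -1.40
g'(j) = -9*j^2 - 16*j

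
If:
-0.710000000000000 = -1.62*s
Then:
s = 0.44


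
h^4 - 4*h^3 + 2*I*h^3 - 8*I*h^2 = h^2*(h - 4)*(h + 2*I)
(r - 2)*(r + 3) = r^2 + r - 6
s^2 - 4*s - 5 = (s - 5)*(s + 1)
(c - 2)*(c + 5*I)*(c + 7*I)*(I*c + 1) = I*c^4 - 11*c^3 - 2*I*c^3 + 22*c^2 - 23*I*c^2 - 35*c + 46*I*c + 70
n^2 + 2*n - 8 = (n - 2)*(n + 4)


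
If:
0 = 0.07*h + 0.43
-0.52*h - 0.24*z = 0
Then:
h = -6.14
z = 13.31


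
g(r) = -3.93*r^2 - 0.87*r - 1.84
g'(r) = -7.86*r - 0.87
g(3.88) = -64.38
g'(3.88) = -31.37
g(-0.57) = -2.62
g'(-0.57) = 3.61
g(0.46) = -3.07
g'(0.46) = -4.49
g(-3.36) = -43.28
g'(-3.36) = 25.54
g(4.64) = -90.49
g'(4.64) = -37.34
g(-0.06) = -1.80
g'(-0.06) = -0.40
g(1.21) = -8.65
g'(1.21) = -10.38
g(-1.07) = -5.41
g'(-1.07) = 7.54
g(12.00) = -578.20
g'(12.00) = -95.19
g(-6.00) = -138.10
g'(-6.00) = 46.29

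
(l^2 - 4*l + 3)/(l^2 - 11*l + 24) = (l - 1)/(l - 8)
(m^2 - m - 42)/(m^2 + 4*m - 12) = (m - 7)/(m - 2)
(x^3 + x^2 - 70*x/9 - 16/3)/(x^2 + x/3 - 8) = x + 2/3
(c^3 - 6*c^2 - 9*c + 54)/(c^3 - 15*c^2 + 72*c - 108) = (c + 3)/(c - 6)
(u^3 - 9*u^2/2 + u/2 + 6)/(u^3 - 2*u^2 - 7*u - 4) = (u - 3/2)/(u + 1)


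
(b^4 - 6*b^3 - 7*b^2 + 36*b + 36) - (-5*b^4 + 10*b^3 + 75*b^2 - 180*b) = 6*b^4 - 16*b^3 - 82*b^2 + 216*b + 36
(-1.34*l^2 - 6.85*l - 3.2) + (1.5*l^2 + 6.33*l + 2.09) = 0.16*l^2 - 0.52*l - 1.11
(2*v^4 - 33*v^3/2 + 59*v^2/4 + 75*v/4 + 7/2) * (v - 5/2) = 2*v^5 - 43*v^4/2 + 56*v^3 - 145*v^2/8 - 347*v/8 - 35/4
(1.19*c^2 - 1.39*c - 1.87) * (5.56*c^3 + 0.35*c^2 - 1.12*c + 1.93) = 6.6164*c^5 - 7.3119*c^4 - 12.2165*c^3 + 3.199*c^2 - 0.588299999999999*c - 3.6091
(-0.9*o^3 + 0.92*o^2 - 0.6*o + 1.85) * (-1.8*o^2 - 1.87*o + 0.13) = 1.62*o^5 + 0.0269999999999999*o^4 - 0.7574*o^3 - 2.0884*o^2 - 3.5375*o + 0.2405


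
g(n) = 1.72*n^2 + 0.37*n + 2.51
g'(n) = 3.44*n + 0.37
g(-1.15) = 4.36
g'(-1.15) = -3.59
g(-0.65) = 3.00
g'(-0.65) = -1.87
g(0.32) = 2.80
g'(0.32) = 1.47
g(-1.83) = 7.59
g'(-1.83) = -5.93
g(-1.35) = 5.15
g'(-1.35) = -4.27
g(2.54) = 14.55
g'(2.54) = 9.11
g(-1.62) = 6.42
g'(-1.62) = -5.20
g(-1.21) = 4.58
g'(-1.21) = -3.79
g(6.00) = 66.65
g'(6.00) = 21.01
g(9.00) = 145.16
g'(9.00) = 31.33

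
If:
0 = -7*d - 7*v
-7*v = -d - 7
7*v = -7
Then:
No Solution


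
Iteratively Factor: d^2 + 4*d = (d)*(d + 4)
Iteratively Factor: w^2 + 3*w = (w + 3)*(w)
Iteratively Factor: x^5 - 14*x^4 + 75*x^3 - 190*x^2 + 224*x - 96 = (x - 4)*(x^4 - 10*x^3 + 35*x^2 - 50*x + 24) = (x - 4)^2*(x^3 - 6*x^2 + 11*x - 6) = (x - 4)^2*(x - 1)*(x^2 - 5*x + 6) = (x - 4)^2*(x - 2)*(x - 1)*(x - 3)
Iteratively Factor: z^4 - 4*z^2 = (z - 2)*(z^3 + 2*z^2) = (z - 2)*(z + 2)*(z^2) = z*(z - 2)*(z + 2)*(z)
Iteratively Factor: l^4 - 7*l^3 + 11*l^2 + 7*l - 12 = (l - 4)*(l^3 - 3*l^2 - l + 3) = (l - 4)*(l - 1)*(l^2 - 2*l - 3) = (l - 4)*(l - 3)*(l - 1)*(l + 1)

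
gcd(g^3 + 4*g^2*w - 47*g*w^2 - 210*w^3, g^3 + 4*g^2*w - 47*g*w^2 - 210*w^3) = -g^3 - 4*g^2*w + 47*g*w^2 + 210*w^3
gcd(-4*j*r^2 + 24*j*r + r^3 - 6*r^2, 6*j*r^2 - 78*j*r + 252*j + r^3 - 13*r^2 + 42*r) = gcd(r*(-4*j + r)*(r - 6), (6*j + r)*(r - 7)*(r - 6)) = r - 6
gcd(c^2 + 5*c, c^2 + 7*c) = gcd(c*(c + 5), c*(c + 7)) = c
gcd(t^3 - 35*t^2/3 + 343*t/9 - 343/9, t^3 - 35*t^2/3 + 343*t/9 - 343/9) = t^3 - 35*t^2/3 + 343*t/9 - 343/9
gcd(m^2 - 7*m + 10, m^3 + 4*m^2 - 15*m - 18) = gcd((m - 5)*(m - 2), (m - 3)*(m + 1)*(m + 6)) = 1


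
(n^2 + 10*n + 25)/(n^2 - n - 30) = (n + 5)/(n - 6)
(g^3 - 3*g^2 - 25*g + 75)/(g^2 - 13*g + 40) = (g^2 + 2*g - 15)/(g - 8)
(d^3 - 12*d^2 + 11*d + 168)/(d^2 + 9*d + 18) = (d^2 - 15*d + 56)/(d + 6)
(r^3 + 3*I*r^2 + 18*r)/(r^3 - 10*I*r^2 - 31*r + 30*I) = r*(r + 6*I)/(r^2 - 7*I*r - 10)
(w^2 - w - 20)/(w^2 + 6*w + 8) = (w - 5)/(w + 2)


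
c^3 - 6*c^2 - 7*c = c*(c - 7)*(c + 1)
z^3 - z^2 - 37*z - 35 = (z - 7)*(z + 1)*(z + 5)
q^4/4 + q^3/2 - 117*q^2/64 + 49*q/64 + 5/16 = (q/4 + 1)*(q - 5/4)*(q - 1)*(q + 1/4)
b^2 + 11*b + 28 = (b + 4)*(b + 7)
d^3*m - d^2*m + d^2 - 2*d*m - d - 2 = (d - 2)*(d + 1)*(d*m + 1)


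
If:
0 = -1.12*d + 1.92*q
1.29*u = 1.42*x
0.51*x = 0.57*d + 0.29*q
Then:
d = 0.689966178128523*x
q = 0.402480270574972*x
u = 1.10077519379845*x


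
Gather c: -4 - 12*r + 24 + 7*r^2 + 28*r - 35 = 7*r^2 + 16*r - 15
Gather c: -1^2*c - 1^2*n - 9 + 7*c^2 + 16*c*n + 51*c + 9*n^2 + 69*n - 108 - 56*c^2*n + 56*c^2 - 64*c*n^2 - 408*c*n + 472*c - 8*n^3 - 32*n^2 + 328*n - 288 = c^2*(63 - 56*n) + c*(-64*n^2 - 392*n + 522) - 8*n^3 - 23*n^2 + 396*n - 405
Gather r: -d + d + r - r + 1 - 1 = 0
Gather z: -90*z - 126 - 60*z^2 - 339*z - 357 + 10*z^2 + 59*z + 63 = -50*z^2 - 370*z - 420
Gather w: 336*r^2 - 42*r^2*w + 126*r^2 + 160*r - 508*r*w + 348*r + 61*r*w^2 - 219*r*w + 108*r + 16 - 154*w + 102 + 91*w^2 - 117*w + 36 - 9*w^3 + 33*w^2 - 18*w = 462*r^2 + 616*r - 9*w^3 + w^2*(61*r + 124) + w*(-42*r^2 - 727*r - 289) + 154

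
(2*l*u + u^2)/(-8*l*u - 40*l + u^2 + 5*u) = u*(2*l + u)/(-8*l*u - 40*l + u^2 + 5*u)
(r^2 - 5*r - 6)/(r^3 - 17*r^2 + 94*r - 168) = (r + 1)/(r^2 - 11*r + 28)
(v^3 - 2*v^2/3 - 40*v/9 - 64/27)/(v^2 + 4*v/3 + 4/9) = (9*v^2 - 12*v - 32)/(3*(3*v + 2))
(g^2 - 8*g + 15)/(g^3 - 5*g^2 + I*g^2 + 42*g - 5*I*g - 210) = (g - 3)/(g^2 + I*g + 42)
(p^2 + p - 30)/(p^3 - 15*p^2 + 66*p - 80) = (p + 6)/(p^2 - 10*p + 16)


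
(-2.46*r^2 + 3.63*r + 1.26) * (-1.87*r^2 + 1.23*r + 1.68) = 4.6002*r^4 - 9.8139*r^3 - 2.0241*r^2 + 7.6482*r + 2.1168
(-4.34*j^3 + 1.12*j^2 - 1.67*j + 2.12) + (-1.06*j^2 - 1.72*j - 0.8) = -4.34*j^3 + 0.0600000000000001*j^2 - 3.39*j + 1.32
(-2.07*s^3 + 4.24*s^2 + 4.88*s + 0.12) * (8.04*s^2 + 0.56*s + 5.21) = -16.6428*s^5 + 32.9304*s^4 + 30.8249*s^3 + 25.788*s^2 + 25.492*s + 0.6252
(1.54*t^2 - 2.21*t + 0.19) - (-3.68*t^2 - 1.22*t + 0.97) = 5.22*t^2 - 0.99*t - 0.78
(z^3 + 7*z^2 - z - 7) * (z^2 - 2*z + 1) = z^5 + 5*z^4 - 14*z^3 + 2*z^2 + 13*z - 7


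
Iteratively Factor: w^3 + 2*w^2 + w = (w)*(w^2 + 2*w + 1) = w*(w + 1)*(w + 1)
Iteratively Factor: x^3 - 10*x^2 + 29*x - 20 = (x - 5)*(x^2 - 5*x + 4) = (x - 5)*(x - 4)*(x - 1)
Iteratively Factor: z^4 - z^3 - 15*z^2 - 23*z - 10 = (z + 1)*(z^3 - 2*z^2 - 13*z - 10) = (z + 1)^2*(z^2 - 3*z - 10) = (z + 1)^2*(z + 2)*(z - 5)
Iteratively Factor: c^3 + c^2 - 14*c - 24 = (c - 4)*(c^2 + 5*c + 6) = (c - 4)*(c + 2)*(c + 3)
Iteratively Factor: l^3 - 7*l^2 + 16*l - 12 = (l - 3)*(l^2 - 4*l + 4) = (l - 3)*(l - 2)*(l - 2)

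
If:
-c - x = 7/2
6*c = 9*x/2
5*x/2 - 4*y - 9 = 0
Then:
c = -3/2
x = -2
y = -7/2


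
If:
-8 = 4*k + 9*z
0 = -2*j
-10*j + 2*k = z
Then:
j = 0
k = -4/11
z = -8/11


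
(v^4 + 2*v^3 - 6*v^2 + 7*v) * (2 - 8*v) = -8*v^5 - 14*v^4 + 52*v^3 - 68*v^2 + 14*v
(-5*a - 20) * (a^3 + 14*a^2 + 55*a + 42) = -5*a^4 - 90*a^3 - 555*a^2 - 1310*a - 840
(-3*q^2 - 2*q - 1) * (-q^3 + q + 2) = 3*q^5 + 2*q^4 - 2*q^3 - 8*q^2 - 5*q - 2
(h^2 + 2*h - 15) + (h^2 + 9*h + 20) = 2*h^2 + 11*h + 5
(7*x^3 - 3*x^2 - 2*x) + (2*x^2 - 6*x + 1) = 7*x^3 - x^2 - 8*x + 1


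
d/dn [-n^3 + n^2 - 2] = n*(2 - 3*n)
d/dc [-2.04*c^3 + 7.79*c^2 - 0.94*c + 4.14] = -6.12*c^2 + 15.58*c - 0.94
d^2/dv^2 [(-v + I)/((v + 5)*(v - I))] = -2/(v + 5)^3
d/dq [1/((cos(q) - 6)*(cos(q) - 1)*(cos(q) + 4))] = (3*cos(q)^2 - 6*cos(q) - 22)*sin(q)/((cos(q) - 6)^2*(cos(q) - 1)^2*(cos(q) + 4)^2)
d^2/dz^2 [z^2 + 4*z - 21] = 2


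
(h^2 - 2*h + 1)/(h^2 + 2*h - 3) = (h - 1)/(h + 3)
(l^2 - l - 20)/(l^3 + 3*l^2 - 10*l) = (l^2 - l - 20)/(l*(l^2 + 3*l - 10))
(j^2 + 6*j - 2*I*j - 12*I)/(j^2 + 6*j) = (j - 2*I)/j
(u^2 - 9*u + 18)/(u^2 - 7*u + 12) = (u - 6)/(u - 4)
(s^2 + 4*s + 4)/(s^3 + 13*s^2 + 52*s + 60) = (s + 2)/(s^2 + 11*s + 30)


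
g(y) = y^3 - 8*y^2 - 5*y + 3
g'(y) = 3*y^2 - 16*y - 5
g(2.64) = -47.56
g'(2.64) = -26.33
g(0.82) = -5.93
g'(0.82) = -16.10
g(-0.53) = 3.25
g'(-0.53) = 4.32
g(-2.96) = -78.23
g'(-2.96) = 68.64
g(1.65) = -22.54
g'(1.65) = -23.23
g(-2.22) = -36.27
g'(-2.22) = 45.31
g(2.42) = -41.78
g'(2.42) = -26.15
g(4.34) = -87.64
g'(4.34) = -17.93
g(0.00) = 3.00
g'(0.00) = -5.00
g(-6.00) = -471.00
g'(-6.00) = 199.00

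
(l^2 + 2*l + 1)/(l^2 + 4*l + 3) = (l + 1)/(l + 3)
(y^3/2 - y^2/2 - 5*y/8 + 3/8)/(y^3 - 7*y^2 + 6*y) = (4*y^3 - 4*y^2 - 5*y + 3)/(8*y*(y^2 - 7*y + 6))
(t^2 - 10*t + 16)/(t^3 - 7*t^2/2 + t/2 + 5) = 2*(t - 8)/(2*t^2 - 3*t - 5)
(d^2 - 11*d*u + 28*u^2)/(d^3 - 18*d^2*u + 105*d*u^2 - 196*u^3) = 1/(d - 7*u)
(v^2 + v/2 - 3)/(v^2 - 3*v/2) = (v + 2)/v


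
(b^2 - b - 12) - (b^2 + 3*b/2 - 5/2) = -5*b/2 - 19/2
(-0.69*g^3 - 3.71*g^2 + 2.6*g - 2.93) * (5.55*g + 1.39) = -3.8295*g^4 - 21.5496*g^3 + 9.2731*g^2 - 12.6475*g - 4.0727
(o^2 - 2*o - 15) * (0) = 0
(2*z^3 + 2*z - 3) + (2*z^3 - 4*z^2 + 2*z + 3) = 4*z^3 - 4*z^2 + 4*z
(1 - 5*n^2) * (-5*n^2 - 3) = 25*n^4 + 10*n^2 - 3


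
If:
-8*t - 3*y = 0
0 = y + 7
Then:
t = 21/8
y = -7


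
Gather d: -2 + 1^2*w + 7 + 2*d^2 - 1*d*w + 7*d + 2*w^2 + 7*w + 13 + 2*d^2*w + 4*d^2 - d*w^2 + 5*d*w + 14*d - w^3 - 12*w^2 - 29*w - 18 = d^2*(2*w + 6) + d*(-w^2 + 4*w + 21) - w^3 - 10*w^2 - 21*w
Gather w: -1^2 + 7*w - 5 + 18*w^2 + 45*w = 18*w^2 + 52*w - 6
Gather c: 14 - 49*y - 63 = -49*y - 49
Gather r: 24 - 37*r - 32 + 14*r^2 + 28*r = 14*r^2 - 9*r - 8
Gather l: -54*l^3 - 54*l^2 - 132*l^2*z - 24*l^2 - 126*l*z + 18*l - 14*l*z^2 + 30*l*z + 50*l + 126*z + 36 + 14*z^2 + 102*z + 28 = -54*l^3 + l^2*(-132*z - 78) + l*(-14*z^2 - 96*z + 68) + 14*z^2 + 228*z + 64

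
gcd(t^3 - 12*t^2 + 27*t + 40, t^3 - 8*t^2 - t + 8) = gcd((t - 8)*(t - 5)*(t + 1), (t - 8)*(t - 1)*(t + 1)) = t^2 - 7*t - 8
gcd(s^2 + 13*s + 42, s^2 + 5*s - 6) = s + 6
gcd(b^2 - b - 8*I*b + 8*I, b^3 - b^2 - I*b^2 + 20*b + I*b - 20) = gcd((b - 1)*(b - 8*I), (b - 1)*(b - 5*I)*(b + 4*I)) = b - 1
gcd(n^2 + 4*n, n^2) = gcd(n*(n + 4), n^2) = n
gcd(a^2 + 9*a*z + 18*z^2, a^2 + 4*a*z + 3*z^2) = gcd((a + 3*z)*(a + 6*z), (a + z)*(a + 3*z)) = a + 3*z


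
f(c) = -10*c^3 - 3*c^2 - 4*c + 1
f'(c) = -30*c^2 - 6*c - 4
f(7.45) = -4330.24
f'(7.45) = -1713.78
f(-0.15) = 1.57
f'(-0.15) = -3.78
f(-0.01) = 1.04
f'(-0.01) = -3.94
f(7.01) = -3619.18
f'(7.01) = -1520.26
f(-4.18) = 695.65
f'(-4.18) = -503.09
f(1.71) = -64.61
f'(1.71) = -101.98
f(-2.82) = 212.68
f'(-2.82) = -225.65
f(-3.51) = 410.52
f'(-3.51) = -352.54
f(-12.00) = 16897.00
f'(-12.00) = -4252.00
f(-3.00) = 256.00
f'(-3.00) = -256.00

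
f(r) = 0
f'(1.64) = 0.00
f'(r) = 0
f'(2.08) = 0.00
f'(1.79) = 0.00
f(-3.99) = 0.00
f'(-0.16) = 0.00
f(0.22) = 0.00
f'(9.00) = 0.00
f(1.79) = 0.00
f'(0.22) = 0.00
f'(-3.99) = 0.00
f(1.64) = 0.00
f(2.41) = 0.00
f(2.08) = 0.00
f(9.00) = 0.00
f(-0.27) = 0.00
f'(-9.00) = 0.00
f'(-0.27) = 0.00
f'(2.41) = 0.00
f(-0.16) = 0.00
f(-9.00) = 0.00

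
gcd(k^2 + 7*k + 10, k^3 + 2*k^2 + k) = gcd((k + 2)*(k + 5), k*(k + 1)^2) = 1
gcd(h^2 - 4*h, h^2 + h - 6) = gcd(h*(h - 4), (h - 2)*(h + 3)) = 1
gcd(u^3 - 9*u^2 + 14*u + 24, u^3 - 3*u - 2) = u + 1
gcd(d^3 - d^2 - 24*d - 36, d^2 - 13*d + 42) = d - 6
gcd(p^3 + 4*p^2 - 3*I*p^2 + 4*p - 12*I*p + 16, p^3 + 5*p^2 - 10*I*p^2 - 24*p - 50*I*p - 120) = p - 4*I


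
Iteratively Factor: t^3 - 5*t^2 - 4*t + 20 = (t - 2)*(t^2 - 3*t - 10) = (t - 2)*(t + 2)*(t - 5)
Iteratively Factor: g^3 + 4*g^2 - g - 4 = (g + 1)*(g^2 + 3*g - 4) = (g + 1)*(g + 4)*(g - 1)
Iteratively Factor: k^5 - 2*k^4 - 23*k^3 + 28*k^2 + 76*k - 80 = (k - 2)*(k^4 - 23*k^2 - 18*k + 40) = (k - 2)*(k + 4)*(k^3 - 4*k^2 - 7*k + 10) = (k - 2)*(k - 1)*(k + 4)*(k^2 - 3*k - 10) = (k - 2)*(k - 1)*(k + 2)*(k + 4)*(k - 5)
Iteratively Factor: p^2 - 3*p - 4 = (p + 1)*(p - 4)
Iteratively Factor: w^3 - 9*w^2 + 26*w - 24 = (w - 4)*(w^2 - 5*w + 6) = (w - 4)*(w - 3)*(w - 2)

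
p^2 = p^2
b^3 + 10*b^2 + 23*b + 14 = (b + 1)*(b + 2)*(b + 7)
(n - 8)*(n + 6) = n^2 - 2*n - 48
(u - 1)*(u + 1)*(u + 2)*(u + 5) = u^4 + 7*u^3 + 9*u^2 - 7*u - 10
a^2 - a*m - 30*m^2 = (a - 6*m)*(a + 5*m)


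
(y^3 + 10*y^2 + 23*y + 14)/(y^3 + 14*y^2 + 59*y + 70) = (y + 1)/(y + 5)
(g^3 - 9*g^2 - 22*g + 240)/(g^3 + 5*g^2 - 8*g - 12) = (g^3 - 9*g^2 - 22*g + 240)/(g^3 + 5*g^2 - 8*g - 12)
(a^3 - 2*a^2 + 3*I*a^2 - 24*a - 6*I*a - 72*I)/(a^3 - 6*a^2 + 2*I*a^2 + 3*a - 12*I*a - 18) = (a + 4)/(a - I)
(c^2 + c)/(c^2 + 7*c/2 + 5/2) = 2*c/(2*c + 5)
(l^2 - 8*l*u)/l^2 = (l - 8*u)/l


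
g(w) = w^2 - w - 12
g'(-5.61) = -12.22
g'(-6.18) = -13.36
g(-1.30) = -9.01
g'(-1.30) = -3.60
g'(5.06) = 9.12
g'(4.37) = 7.74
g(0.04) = -12.04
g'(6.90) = 12.80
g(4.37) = 2.73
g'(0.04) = -0.92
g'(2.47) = 3.94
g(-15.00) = 228.00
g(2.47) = -8.37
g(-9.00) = 78.00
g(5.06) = 8.54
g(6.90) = 28.71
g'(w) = 2*w - 1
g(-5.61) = 25.08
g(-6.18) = 32.37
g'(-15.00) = -31.00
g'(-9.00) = -19.00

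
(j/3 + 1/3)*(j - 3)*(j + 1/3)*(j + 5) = j^4/3 + 10*j^3/9 - 4*j^2 - 58*j/9 - 5/3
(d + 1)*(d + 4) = d^2 + 5*d + 4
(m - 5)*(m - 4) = m^2 - 9*m + 20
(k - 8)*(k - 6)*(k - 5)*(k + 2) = k^4 - 17*k^3 + 80*k^2 - 4*k - 480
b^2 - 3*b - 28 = (b - 7)*(b + 4)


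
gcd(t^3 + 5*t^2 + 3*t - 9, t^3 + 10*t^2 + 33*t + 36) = t^2 + 6*t + 9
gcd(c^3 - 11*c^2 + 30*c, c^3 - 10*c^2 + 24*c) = c^2 - 6*c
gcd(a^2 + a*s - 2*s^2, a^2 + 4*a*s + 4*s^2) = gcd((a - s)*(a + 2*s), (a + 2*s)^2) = a + 2*s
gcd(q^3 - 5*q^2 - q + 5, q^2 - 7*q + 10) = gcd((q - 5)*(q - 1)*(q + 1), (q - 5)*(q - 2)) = q - 5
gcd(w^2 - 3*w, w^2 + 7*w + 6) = 1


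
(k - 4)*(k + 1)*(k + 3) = k^3 - 13*k - 12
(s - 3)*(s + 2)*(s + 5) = s^3 + 4*s^2 - 11*s - 30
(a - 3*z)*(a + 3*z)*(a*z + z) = a^3*z + a^2*z - 9*a*z^3 - 9*z^3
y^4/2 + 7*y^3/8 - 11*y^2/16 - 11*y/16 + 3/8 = (y/2 + 1/2)*(y - 3/4)*(y - 1/2)*(y + 2)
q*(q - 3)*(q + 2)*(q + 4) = q^4 + 3*q^3 - 10*q^2 - 24*q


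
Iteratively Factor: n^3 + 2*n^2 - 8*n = (n)*(n^2 + 2*n - 8) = n*(n - 2)*(n + 4)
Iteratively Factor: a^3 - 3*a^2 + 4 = (a - 2)*(a^2 - a - 2) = (a - 2)^2*(a + 1)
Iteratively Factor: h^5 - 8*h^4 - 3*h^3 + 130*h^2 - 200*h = (h)*(h^4 - 8*h^3 - 3*h^2 + 130*h - 200) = h*(h - 2)*(h^3 - 6*h^2 - 15*h + 100) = h*(h - 5)*(h - 2)*(h^2 - h - 20) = h*(h - 5)*(h - 2)*(h + 4)*(h - 5)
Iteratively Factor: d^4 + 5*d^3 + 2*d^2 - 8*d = (d + 4)*(d^3 + d^2 - 2*d) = d*(d + 4)*(d^2 + d - 2) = d*(d + 2)*(d + 4)*(d - 1)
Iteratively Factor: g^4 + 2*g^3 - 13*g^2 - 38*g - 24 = (g + 2)*(g^3 - 13*g - 12) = (g + 1)*(g + 2)*(g^2 - g - 12) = (g + 1)*(g + 2)*(g + 3)*(g - 4)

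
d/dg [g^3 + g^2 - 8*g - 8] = 3*g^2 + 2*g - 8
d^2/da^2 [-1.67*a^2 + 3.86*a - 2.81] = -3.34000000000000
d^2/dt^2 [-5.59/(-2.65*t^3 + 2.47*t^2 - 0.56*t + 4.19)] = ((27.6146 - 88.881*t)*(2.65*t^3 - 2.47*t^2 + 0.56*t - 4.19) + 5.59*(7.95*t^2 - 4.94*t + 0.56)*(15.9*t^2 - 9.88*t + 1.12))/(2.65*t^3 - 2.47*t^2 + 0.56*t - 4.19)^3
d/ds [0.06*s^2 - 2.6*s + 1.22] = 0.12*s - 2.6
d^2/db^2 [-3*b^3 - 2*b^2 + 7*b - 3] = -18*b - 4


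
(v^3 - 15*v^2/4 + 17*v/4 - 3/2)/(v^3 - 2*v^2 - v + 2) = (v - 3/4)/(v + 1)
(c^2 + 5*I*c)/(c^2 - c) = (c + 5*I)/(c - 1)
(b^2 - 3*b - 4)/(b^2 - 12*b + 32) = (b + 1)/(b - 8)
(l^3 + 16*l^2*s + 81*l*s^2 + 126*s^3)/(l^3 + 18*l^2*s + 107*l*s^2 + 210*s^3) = (l + 3*s)/(l + 5*s)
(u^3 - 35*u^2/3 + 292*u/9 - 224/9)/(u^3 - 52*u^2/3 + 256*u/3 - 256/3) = (u - 7/3)/(u - 8)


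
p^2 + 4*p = p*(p + 4)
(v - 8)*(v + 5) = v^2 - 3*v - 40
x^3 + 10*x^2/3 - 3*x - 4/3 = (x - 1)*(x + 1/3)*(x + 4)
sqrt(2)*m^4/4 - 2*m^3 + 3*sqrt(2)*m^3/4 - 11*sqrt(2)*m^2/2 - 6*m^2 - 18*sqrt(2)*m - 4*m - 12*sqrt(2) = (m/2 + 1/2)*(m - 6*sqrt(2))*(m + 2*sqrt(2))*(sqrt(2)*m/2 + sqrt(2))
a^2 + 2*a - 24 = (a - 4)*(a + 6)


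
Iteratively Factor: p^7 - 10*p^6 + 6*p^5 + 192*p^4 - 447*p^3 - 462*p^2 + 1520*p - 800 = (p - 1)*(p^6 - 9*p^5 - 3*p^4 + 189*p^3 - 258*p^2 - 720*p + 800) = (p - 4)*(p - 1)*(p^5 - 5*p^4 - 23*p^3 + 97*p^2 + 130*p - 200) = (p - 4)*(p - 1)^2*(p^4 - 4*p^3 - 27*p^2 + 70*p + 200) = (p - 4)*(p - 1)^2*(p + 4)*(p^3 - 8*p^2 + 5*p + 50) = (p - 5)*(p - 4)*(p - 1)^2*(p + 4)*(p^2 - 3*p - 10) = (p - 5)^2*(p - 4)*(p - 1)^2*(p + 4)*(p + 2)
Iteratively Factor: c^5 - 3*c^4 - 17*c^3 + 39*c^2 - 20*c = (c - 1)*(c^4 - 2*c^3 - 19*c^2 + 20*c) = (c - 1)*(c + 4)*(c^3 - 6*c^2 + 5*c) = (c - 1)^2*(c + 4)*(c^2 - 5*c) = c*(c - 1)^2*(c + 4)*(c - 5)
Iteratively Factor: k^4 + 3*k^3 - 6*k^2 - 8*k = (k)*(k^3 + 3*k^2 - 6*k - 8) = k*(k + 4)*(k^2 - k - 2) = k*(k - 2)*(k + 4)*(k + 1)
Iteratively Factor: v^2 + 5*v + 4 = (v + 1)*(v + 4)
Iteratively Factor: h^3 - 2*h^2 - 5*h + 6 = (h + 2)*(h^2 - 4*h + 3) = (h - 1)*(h + 2)*(h - 3)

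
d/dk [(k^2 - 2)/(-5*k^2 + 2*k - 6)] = 2*(k^2 - 16*k + 2)/(25*k^4 - 20*k^3 + 64*k^2 - 24*k + 36)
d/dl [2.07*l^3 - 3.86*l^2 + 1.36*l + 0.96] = 6.21*l^2 - 7.72*l + 1.36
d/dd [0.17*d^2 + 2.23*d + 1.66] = 0.34*d + 2.23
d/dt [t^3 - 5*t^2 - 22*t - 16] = 3*t^2 - 10*t - 22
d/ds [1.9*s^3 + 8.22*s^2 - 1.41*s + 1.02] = 5.7*s^2 + 16.44*s - 1.41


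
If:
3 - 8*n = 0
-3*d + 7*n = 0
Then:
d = 7/8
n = 3/8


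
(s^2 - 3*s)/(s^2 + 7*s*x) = (s - 3)/(s + 7*x)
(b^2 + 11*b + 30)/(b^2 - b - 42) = (b + 5)/(b - 7)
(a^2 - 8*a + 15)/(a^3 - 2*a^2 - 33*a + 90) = 1/(a + 6)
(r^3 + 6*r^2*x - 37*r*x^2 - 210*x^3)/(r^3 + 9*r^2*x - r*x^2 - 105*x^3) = (-r + 6*x)/(-r + 3*x)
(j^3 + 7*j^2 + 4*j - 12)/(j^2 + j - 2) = j + 6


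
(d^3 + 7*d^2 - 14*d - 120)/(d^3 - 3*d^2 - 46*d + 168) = (d^2 + 11*d + 30)/(d^2 + d - 42)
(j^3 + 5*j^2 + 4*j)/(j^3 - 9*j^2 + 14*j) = (j^2 + 5*j + 4)/(j^2 - 9*j + 14)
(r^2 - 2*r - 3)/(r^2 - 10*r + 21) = (r + 1)/(r - 7)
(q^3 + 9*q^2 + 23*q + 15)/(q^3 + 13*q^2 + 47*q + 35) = (q + 3)/(q + 7)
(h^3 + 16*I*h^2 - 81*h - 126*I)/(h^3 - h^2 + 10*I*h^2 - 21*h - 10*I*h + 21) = (h + 6*I)/(h - 1)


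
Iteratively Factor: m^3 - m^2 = (m - 1)*(m^2) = m*(m - 1)*(m)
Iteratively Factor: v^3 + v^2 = (v)*(v^2 + v) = v^2*(v + 1)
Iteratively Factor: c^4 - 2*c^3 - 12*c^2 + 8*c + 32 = (c - 2)*(c^3 - 12*c - 16) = (c - 4)*(c - 2)*(c^2 + 4*c + 4) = (c - 4)*(c - 2)*(c + 2)*(c + 2)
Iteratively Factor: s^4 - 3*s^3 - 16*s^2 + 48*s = (s - 4)*(s^3 + s^2 - 12*s) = (s - 4)*(s + 4)*(s^2 - 3*s) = (s - 4)*(s - 3)*(s + 4)*(s)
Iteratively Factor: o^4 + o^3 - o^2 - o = (o + 1)*(o^3 - o) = o*(o + 1)*(o^2 - 1) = o*(o - 1)*(o + 1)*(o + 1)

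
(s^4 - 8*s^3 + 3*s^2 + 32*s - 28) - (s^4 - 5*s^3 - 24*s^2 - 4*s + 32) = -3*s^3 + 27*s^2 + 36*s - 60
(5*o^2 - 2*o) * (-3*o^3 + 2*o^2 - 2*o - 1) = -15*o^5 + 16*o^4 - 14*o^3 - o^2 + 2*o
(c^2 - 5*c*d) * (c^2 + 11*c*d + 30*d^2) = c^4 + 6*c^3*d - 25*c^2*d^2 - 150*c*d^3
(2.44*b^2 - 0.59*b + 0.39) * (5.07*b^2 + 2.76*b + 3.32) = 12.3708*b^4 + 3.7431*b^3 + 8.4497*b^2 - 0.8824*b + 1.2948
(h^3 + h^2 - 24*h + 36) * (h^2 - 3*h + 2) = h^5 - 2*h^4 - 25*h^3 + 110*h^2 - 156*h + 72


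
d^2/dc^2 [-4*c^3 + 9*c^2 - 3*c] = 18 - 24*c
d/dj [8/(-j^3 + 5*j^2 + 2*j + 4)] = 8*(3*j^2 - 10*j - 2)/(-j^3 + 5*j^2 + 2*j + 4)^2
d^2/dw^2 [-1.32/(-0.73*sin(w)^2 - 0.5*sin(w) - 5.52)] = (-2.813712*sin(w)^4 - 1.4454*sin(w)^3 + 25.166856*sin(w)^2 + 6.534*sin(w) - 9.978144)/(0.73*sin(w)^2 + 0.5*sin(w) + 5.52)^3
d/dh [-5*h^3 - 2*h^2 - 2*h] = -15*h^2 - 4*h - 2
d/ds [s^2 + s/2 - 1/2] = 2*s + 1/2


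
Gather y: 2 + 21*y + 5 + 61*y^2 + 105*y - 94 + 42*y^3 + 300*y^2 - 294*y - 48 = 42*y^3 + 361*y^2 - 168*y - 135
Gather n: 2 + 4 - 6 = 0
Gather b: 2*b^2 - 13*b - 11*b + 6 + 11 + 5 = 2*b^2 - 24*b + 22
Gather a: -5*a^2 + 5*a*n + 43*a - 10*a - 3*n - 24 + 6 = -5*a^2 + a*(5*n + 33) - 3*n - 18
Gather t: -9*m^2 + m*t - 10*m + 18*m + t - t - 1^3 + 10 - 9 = -9*m^2 + m*t + 8*m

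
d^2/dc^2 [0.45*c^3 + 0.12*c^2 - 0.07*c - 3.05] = 2.7*c + 0.24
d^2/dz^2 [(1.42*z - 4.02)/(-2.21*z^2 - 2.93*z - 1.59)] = (-(1.42*z - 4.02)*(4.42*z + 2.93)*(8.84*z + 5.86) + (18.8292*z - 9.4472)*(2.21*z^2 + 2.93*z + 1.59))/(2.21*z^2 + 2.93*z + 1.59)^3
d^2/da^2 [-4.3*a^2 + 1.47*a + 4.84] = -8.60000000000000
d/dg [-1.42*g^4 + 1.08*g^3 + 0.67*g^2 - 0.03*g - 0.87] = -5.68*g^3 + 3.24*g^2 + 1.34*g - 0.03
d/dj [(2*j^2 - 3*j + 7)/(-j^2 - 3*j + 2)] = (-9*j^2 + 22*j + 15)/(j^4 + 6*j^3 + 5*j^2 - 12*j + 4)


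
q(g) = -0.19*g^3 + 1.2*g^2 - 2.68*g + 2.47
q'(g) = -0.57*g^2 + 2.4*g - 2.68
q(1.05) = 0.76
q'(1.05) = -0.79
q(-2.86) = 24.40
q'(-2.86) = -14.21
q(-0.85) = 5.73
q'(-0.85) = -5.13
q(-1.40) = 9.10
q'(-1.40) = -7.16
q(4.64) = -3.11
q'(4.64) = -3.82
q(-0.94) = 6.21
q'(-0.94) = -5.44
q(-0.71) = 5.05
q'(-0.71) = -4.67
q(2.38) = 0.33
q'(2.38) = -0.20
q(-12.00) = 535.75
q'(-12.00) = -113.56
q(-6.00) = 102.79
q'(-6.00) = -37.60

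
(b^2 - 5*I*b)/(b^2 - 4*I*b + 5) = b/(b + I)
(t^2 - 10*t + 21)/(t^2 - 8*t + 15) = (t - 7)/(t - 5)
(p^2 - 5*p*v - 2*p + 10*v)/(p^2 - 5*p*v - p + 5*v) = (p - 2)/(p - 1)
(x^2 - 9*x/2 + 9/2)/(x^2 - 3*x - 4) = (-2*x^2 + 9*x - 9)/(2*(-x^2 + 3*x + 4))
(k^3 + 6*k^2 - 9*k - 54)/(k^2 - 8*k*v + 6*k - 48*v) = (9 - k^2)/(-k + 8*v)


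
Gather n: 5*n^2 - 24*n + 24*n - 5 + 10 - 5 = 5*n^2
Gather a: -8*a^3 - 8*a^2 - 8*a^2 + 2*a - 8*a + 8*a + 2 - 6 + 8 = -8*a^3 - 16*a^2 + 2*a + 4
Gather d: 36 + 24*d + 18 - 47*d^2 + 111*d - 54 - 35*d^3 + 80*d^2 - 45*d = -35*d^3 + 33*d^2 + 90*d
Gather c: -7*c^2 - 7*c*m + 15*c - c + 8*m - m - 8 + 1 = -7*c^2 + c*(14 - 7*m) + 7*m - 7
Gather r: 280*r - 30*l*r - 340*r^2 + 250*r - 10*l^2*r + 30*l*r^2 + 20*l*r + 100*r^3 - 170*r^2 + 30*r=100*r^3 + r^2*(30*l - 510) + r*(-10*l^2 - 10*l + 560)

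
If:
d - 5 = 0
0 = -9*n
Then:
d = 5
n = 0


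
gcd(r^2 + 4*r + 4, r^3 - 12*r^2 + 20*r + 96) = r + 2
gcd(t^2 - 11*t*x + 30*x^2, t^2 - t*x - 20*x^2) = -t + 5*x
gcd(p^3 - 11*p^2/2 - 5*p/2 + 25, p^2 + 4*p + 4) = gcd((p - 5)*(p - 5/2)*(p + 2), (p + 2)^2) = p + 2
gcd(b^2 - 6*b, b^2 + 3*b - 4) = 1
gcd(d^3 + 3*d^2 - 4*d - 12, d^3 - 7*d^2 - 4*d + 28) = d^2 - 4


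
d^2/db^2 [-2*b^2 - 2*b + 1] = -4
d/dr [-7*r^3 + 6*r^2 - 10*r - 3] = -21*r^2 + 12*r - 10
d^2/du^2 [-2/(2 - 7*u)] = 196/(7*u - 2)^3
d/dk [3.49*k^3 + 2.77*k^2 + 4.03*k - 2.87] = 10.47*k^2 + 5.54*k + 4.03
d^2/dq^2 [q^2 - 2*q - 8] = 2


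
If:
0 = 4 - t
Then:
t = 4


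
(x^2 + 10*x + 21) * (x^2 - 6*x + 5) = x^4 + 4*x^3 - 34*x^2 - 76*x + 105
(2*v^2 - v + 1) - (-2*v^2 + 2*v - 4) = 4*v^2 - 3*v + 5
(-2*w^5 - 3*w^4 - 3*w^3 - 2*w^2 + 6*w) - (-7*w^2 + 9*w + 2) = -2*w^5 - 3*w^4 - 3*w^3 + 5*w^2 - 3*w - 2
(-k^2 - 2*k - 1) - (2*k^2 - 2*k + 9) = -3*k^2 - 10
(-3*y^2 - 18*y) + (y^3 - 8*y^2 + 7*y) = y^3 - 11*y^2 - 11*y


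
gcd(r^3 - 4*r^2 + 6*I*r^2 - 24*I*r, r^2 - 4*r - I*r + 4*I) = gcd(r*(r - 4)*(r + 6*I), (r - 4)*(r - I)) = r - 4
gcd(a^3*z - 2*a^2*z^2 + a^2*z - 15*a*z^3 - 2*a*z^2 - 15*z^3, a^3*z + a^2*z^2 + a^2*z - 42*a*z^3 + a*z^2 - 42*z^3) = a*z + z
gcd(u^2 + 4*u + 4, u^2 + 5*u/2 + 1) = u + 2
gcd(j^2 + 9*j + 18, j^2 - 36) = j + 6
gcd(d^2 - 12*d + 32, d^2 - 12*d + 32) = d^2 - 12*d + 32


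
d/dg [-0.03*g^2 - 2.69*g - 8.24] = -0.06*g - 2.69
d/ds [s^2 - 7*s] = 2*s - 7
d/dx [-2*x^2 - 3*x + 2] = -4*x - 3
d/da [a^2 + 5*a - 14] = 2*a + 5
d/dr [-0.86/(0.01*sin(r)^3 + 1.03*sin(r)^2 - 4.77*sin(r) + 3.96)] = (0.0258*sin(r)^2 + 1.7716*sin(r) - 4.1022)*cos(r)/(0.01*sin(r)^3 + 1.03*sin(r)^2 - 4.77*sin(r) + 3.96)^2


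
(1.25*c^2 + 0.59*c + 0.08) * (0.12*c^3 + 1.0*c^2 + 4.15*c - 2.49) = 0.15*c^5 + 1.3208*c^4 + 5.7871*c^3 - 0.584*c^2 - 1.1371*c - 0.1992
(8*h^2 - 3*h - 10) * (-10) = -80*h^2 + 30*h + 100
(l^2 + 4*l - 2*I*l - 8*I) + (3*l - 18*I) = l^2 + 7*l - 2*I*l - 26*I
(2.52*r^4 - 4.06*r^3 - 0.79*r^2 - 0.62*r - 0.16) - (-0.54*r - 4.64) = 2.52*r^4 - 4.06*r^3 - 0.79*r^2 - 0.08*r + 4.48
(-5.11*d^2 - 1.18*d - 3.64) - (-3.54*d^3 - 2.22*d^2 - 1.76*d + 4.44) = 3.54*d^3 - 2.89*d^2 + 0.58*d - 8.08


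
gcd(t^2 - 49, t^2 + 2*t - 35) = t + 7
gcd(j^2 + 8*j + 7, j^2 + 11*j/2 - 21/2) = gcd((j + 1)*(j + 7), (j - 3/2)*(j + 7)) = j + 7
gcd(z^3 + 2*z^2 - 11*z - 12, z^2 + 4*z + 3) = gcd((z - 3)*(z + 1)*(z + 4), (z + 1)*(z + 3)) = z + 1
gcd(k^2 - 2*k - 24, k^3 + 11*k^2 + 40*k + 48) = k + 4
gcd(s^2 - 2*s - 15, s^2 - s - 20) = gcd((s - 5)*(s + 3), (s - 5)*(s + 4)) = s - 5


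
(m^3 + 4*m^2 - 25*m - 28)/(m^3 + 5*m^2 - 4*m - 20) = (m^3 + 4*m^2 - 25*m - 28)/(m^3 + 5*m^2 - 4*m - 20)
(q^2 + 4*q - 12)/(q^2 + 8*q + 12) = (q - 2)/(q + 2)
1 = 1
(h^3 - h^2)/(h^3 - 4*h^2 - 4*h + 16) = h^2*(h - 1)/(h^3 - 4*h^2 - 4*h + 16)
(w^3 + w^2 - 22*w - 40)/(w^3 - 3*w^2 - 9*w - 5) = (w^2 + 6*w + 8)/(w^2 + 2*w + 1)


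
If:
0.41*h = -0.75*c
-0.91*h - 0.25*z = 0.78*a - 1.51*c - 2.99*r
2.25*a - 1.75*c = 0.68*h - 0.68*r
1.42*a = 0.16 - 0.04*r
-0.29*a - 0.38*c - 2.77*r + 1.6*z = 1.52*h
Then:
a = 0.12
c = 0.20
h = -0.37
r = -0.24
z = -0.71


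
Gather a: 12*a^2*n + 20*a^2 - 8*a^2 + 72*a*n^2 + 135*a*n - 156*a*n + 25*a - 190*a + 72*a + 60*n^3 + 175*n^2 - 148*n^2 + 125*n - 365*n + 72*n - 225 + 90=a^2*(12*n + 12) + a*(72*n^2 - 21*n - 93) + 60*n^3 + 27*n^2 - 168*n - 135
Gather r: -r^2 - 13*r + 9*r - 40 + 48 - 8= -r^2 - 4*r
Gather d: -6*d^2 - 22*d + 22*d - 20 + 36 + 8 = 24 - 6*d^2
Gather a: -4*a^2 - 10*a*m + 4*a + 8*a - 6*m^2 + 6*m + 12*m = -4*a^2 + a*(12 - 10*m) - 6*m^2 + 18*m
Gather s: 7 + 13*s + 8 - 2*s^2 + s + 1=-2*s^2 + 14*s + 16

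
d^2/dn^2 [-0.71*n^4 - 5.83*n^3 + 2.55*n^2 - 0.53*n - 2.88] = -8.52*n^2 - 34.98*n + 5.1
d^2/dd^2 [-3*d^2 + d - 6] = -6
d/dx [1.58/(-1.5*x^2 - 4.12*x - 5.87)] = (4.74*x + 6.5096)/(1.5*x^2 + 4.12*x + 5.87)^2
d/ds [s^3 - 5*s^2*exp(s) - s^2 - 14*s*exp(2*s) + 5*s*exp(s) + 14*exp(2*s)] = -5*s^2*exp(s) + 3*s^2 - 28*s*exp(2*s) - 5*s*exp(s) - 2*s + 14*exp(2*s) + 5*exp(s)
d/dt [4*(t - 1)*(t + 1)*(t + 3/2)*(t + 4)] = 16*t^3 + 66*t^2 + 40*t - 22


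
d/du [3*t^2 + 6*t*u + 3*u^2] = 6*t + 6*u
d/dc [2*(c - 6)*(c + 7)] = 4*c + 2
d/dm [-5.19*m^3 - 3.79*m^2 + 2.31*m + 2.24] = -15.57*m^2 - 7.58*m + 2.31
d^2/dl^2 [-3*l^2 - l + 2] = -6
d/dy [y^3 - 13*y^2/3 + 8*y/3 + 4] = 3*y^2 - 26*y/3 + 8/3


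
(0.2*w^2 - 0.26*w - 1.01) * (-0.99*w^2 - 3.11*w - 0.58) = -0.198*w^4 - 0.3646*w^3 + 1.6925*w^2 + 3.2919*w + 0.5858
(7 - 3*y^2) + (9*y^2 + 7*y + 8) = 6*y^2 + 7*y + 15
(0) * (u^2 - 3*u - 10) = 0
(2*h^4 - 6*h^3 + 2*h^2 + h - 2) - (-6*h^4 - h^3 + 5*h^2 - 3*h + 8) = 8*h^4 - 5*h^3 - 3*h^2 + 4*h - 10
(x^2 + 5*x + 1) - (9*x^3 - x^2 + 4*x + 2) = -9*x^3 + 2*x^2 + x - 1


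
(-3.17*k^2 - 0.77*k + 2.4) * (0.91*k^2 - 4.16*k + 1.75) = -2.8847*k^4 + 12.4865*k^3 - 0.160299999999999*k^2 - 11.3315*k + 4.2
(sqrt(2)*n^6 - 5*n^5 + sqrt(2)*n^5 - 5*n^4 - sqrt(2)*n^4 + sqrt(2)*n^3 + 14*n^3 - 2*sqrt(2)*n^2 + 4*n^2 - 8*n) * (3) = 3*sqrt(2)*n^6 - 15*n^5 + 3*sqrt(2)*n^5 - 15*n^4 - 3*sqrt(2)*n^4 + 3*sqrt(2)*n^3 + 42*n^3 - 6*sqrt(2)*n^2 + 12*n^2 - 24*n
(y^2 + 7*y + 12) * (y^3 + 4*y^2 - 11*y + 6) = y^5 + 11*y^4 + 29*y^3 - 23*y^2 - 90*y + 72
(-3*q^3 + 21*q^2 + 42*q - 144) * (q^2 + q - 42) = -3*q^5 + 18*q^4 + 189*q^3 - 984*q^2 - 1908*q + 6048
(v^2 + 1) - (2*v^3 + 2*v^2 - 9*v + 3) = -2*v^3 - v^2 + 9*v - 2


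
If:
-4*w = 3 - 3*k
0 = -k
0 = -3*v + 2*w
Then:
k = 0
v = -1/2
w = -3/4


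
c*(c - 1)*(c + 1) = c^3 - c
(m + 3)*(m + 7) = m^2 + 10*m + 21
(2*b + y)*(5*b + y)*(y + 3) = 10*b^2*y + 30*b^2 + 7*b*y^2 + 21*b*y + y^3 + 3*y^2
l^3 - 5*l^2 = l^2*(l - 5)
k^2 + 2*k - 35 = (k - 5)*(k + 7)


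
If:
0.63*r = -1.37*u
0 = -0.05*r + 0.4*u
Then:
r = 0.00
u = 0.00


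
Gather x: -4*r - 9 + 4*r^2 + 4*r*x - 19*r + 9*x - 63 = 4*r^2 - 23*r + x*(4*r + 9) - 72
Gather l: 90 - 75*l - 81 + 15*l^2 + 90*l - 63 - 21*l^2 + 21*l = -6*l^2 + 36*l - 54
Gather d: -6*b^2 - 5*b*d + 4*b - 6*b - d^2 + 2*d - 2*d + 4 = -6*b^2 - 5*b*d - 2*b - d^2 + 4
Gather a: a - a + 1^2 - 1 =0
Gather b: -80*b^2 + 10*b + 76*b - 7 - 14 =-80*b^2 + 86*b - 21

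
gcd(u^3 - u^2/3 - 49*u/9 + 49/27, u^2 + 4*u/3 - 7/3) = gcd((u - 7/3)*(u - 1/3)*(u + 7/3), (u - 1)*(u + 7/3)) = u + 7/3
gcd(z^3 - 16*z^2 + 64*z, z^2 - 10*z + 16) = z - 8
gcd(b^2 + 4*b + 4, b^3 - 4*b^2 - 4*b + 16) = b + 2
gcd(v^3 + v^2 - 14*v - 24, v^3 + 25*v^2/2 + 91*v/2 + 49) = v + 2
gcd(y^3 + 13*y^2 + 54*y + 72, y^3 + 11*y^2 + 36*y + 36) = y^2 + 9*y + 18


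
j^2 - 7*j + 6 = (j - 6)*(j - 1)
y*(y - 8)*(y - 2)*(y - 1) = y^4 - 11*y^3 + 26*y^2 - 16*y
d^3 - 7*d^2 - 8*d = d*(d - 8)*(d + 1)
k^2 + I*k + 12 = (k - 3*I)*(k + 4*I)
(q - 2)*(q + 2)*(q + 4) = q^3 + 4*q^2 - 4*q - 16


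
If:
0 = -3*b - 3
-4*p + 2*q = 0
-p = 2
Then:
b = -1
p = -2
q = -4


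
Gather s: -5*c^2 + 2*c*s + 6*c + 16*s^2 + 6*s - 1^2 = -5*c^2 + 6*c + 16*s^2 + s*(2*c + 6) - 1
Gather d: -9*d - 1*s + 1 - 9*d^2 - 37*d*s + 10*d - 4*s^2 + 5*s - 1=-9*d^2 + d*(1 - 37*s) - 4*s^2 + 4*s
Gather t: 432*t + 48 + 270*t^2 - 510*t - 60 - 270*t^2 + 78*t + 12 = 0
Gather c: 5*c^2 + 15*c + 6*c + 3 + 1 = 5*c^2 + 21*c + 4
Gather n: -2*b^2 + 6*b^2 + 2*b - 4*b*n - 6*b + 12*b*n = 4*b^2 + 8*b*n - 4*b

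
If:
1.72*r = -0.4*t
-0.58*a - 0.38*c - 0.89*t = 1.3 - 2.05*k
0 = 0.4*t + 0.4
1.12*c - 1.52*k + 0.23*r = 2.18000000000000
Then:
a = 2.64532019704433*k - 1.95085347691603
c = 1.35714285714286*k + 1.89867109634551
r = 0.23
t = -1.00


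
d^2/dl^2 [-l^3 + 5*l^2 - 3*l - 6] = 10 - 6*l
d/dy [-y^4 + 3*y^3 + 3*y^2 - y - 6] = -4*y^3 + 9*y^2 + 6*y - 1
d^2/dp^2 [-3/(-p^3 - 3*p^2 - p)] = 6*(-3*p*(p + 1)*(p^2 + 3*p + 1) + (3*p^2 + 6*p + 1)^2)/(p^3*(p^2 + 3*p + 1)^3)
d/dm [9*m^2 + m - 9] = 18*m + 1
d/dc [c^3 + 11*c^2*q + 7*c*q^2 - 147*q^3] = 3*c^2 + 22*c*q + 7*q^2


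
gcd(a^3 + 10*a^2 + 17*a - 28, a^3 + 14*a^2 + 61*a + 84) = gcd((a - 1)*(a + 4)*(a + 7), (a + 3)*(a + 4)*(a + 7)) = a^2 + 11*a + 28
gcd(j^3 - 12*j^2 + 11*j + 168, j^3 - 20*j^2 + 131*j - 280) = j^2 - 15*j + 56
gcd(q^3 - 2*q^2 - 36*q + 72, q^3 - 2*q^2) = q - 2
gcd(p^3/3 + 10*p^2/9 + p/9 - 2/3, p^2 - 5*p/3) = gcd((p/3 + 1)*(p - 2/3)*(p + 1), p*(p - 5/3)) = 1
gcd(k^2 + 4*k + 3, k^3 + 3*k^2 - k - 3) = k^2 + 4*k + 3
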